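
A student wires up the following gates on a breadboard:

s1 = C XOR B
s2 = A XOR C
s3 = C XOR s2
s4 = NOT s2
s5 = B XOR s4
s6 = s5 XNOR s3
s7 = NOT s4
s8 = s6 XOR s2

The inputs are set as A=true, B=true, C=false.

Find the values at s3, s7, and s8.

s3 = true; s7 = true; s8 = false

s2 = A XOR C = true XOR false = true
s3 = C XOR s2 = false XOR true = true
s4 = NOT s2 = NOT true = false
s5 = B XOR s4 = true XOR false = true
s6 = s5 XNOR s3 = true XNOR true = true
s7 = NOT s4 = NOT false = true
s8 = s6 XOR s2 = true XOR true = false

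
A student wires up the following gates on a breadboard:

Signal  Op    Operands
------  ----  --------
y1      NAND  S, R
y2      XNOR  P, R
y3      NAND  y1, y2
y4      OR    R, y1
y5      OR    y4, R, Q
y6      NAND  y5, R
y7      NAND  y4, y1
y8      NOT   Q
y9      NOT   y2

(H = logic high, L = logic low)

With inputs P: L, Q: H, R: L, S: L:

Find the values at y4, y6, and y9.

y4 = H, y6 = H, y9 = L

y1 = S NAND R = L NAND L = H
y2 = P XNOR R = L XNOR L = H
y4 = R OR y1 = L OR H = H
y5 = y4 OR R OR Q = H OR L OR H = H
y6 = y5 NAND R = H NAND L = H
y9 = NOT y2 = NOT H = L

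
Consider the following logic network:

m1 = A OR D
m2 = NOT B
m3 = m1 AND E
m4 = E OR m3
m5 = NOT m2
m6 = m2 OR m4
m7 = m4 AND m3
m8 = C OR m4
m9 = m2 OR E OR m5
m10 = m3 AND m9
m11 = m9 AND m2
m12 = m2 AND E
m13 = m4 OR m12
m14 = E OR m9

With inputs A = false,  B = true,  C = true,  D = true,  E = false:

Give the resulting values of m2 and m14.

m2 = NOT B = NOT true = false
m5 = NOT m2 = NOT false = true
m9 = m2 OR E OR m5 = false OR false OR true = true
m14 = E OR m9 = false OR true = true

m2 = false, m14 = true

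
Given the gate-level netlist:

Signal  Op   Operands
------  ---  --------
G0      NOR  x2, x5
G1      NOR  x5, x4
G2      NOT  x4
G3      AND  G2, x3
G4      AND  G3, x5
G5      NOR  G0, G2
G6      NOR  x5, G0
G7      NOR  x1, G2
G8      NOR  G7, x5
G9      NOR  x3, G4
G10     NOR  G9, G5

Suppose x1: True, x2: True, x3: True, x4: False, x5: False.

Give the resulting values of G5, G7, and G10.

G0 = x2 NOR x5 = True NOR False = False
G2 = NOT x4 = NOT False = True
G3 = G2 AND x3 = True AND True = True
G4 = G3 AND x5 = True AND False = False
G5 = G0 NOR G2 = False NOR True = False
G7 = x1 NOR G2 = True NOR True = False
G9 = x3 NOR G4 = True NOR False = False
G10 = G9 NOR G5 = False NOR False = True

G5 = False; G7 = False; G10 = True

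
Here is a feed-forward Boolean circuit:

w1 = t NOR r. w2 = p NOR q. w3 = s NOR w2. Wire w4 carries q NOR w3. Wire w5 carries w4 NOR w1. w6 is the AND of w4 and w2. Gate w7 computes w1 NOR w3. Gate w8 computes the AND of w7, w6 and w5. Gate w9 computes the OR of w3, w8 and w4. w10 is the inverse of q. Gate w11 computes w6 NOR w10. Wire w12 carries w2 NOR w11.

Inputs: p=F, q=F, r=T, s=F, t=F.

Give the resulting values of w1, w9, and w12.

w1 = F; w9 = T; w12 = F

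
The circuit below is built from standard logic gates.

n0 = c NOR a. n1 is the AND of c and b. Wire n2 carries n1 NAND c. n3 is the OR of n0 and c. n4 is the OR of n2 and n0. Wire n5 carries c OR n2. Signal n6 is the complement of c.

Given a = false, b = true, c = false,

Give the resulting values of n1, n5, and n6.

n1 = false, n5 = true, n6 = true

n1 = c AND b = false AND true = false
n2 = n1 NAND c = false NAND false = true
n5 = c OR n2 = false OR true = true
n6 = NOT c = NOT false = true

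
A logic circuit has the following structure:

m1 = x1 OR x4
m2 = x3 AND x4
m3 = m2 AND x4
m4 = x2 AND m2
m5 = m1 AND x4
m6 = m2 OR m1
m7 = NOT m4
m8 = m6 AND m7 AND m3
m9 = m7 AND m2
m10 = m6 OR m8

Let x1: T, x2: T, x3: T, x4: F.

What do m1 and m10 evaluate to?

m1 = x1 OR x4 = T OR F = T
m2 = x3 AND x4 = T AND F = F
m3 = m2 AND x4 = F AND F = F
m4 = x2 AND m2 = T AND F = F
m6 = m2 OR m1 = F OR T = T
m7 = NOT m4 = NOT F = T
m8 = m6 AND m7 AND m3 = T AND T AND F = F
m10 = m6 OR m8 = T OR F = T

m1 = T  m10 = T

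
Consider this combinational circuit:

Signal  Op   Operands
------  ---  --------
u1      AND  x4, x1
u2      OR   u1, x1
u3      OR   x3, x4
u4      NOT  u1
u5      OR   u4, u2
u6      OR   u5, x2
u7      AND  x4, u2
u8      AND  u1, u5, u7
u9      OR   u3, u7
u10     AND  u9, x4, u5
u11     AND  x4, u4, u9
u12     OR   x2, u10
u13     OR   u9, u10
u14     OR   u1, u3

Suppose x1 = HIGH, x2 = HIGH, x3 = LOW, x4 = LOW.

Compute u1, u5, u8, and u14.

u1 = LOW, u5 = HIGH, u8 = LOW, u14 = LOW

u1 = x4 AND x1 = LOW AND HIGH = LOW
u2 = u1 OR x1 = LOW OR HIGH = HIGH
u3 = x3 OR x4 = LOW OR LOW = LOW
u4 = NOT u1 = NOT LOW = HIGH
u5 = u4 OR u2 = HIGH OR HIGH = HIGH
u7 = x4 AND u2 = LOW AND HIGH = LOW
u8 = u1 AND u5 AND u7 = LOW AND HIGH AND LOW = LOW
u14 = u1 OR u3 = LOW OR LOW = LOW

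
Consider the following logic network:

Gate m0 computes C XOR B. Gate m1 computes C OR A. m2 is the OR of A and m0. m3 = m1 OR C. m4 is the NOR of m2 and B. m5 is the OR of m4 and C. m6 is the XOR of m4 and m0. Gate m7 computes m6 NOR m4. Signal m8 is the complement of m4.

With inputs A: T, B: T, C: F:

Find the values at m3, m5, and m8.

m3 = T; m5 = F; m8 = T

m0 = C XOR B = F XOR T = T
m1 = C OR A = F OR T = T
m2 = A OR m0 = T OR T = T
m3 = m1 OR C = T OR F = T
m4 = m2 NOR B = T NOR T = F
m5 = m4 OR C = F OR F = F
m8 = NOT m4 = NOT F = T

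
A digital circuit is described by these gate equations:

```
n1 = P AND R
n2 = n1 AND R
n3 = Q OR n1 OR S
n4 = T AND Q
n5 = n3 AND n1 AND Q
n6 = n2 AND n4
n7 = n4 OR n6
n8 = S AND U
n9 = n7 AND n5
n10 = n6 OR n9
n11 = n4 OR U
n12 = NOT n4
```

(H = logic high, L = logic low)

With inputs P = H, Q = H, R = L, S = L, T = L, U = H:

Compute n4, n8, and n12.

n4 = T AND Q = L AND H = L
n8 = S AND U = L AND H = L
n12 = NOT n4 = NOT L = H

n4 = L, n8 = L, n12 = H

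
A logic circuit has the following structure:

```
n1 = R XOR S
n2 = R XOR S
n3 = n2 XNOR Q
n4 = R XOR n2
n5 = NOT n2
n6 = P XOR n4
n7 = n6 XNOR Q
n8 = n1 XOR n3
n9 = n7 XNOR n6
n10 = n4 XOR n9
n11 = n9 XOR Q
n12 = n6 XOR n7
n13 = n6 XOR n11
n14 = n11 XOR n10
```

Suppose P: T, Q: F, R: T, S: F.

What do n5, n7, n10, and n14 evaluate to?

n2 = R XOR S = T XOR F = T
n4 = R XOR n2 = T XOR T = F
n5 = NOT n2 = NOT T = F
n6 = P XOR n4 = T XOR F = T
n7 = n6 XNOR Q = T XNOR F = F
n9 = n7 XNOR n6 = F XNOR T = F
n10 = n4 XOR n9 = F XOR F = F
n11 = n9 XOR Q = F XOR F = F
n14 = n11 XOR n10 = F XOR F = F

n5 = F, n7 = F, n10 = F, n14 = F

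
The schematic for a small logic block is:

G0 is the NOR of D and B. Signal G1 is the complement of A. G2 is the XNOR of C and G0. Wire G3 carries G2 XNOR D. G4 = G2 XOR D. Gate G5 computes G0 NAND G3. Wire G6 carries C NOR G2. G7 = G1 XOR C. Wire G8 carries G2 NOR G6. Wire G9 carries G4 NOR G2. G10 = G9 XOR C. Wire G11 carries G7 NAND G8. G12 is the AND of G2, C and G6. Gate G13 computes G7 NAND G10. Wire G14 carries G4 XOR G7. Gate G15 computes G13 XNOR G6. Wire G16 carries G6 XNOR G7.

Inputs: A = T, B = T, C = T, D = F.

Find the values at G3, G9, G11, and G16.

G0 = D NOR B = F NOR T = F
G1 = NOT A = NOT T = F
G2 = C XNOR G0 = T XNOR F = F
G3 = G2 XNOR D = F XNOR F = T
G4 = G2 XOR D = F XOR F = F
G6 = C NOR G2 = T NOR F = F
G7 = G1 XOR C = F XOR T = T
G8 = G2 NOR G6 = F NOR F = T
G9 = G4 NOR G2 = F NOR F = T
G11 = G7 NAND G8 = T NAND T = F
G16 = G6 XNOR G7 = F XNOR T = F

G3 = T; G9 = T; G11 = F; G16 = F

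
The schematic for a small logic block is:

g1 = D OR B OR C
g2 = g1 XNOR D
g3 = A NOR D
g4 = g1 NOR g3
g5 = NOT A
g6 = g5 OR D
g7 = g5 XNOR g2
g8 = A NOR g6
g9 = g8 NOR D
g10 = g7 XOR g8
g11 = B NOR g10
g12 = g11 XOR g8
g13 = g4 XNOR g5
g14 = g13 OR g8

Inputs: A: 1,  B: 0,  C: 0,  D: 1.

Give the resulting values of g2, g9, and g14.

g1 = D OR B OR C = 1 OR 0 OR 0 = 1
g2 = g1 XNOR D = 1 XNOR 1 = 1
g3 = A NOR D = 1 NOR 1 = 0
g4 = g1 NOR g3 = 1 NOR 0 = 0
g5 = NOT A = NOT 1 = 0
g6 = g5 OR D = 0 OR 1 = 1
g8 = A NOR g6 = 1 NOR 1 = 0
g9 = g8 NOR D = 0 NOR 1 = 0
g13 = g4 XNOR g5 = 0 XNOR 0 = 1
g14 = g13 OR g8 = 1 OR 0 = 1

g2 = 1; g9 = 0; g14 = 1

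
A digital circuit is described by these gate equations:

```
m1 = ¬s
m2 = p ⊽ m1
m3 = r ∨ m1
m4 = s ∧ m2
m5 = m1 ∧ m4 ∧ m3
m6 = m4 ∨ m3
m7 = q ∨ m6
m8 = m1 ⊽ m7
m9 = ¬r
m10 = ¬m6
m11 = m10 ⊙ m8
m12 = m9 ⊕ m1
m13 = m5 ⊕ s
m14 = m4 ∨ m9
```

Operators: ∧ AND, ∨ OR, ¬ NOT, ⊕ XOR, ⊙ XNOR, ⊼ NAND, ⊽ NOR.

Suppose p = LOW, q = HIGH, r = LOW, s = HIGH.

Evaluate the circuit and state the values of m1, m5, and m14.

m1 = NOT s = NOT HIGH = LOW
m2 = p NOR m1 = LOW NOR LOW = HIGH
m3 = r OR m1 = LOW OR LOW = LOW
m4 = s AND m2 = HIGH AND HIGH = HIGH
m5 = m1 AND m4 AND m3 = LOW AND HIGH AND LOW = LOW
m9 = NOT r = NOT LOW = HIGH
m14 = m4 OR m9 = HIGH OR HIGH = HIGH

m1 = LOW, m5 = LOW, m14 = HIGH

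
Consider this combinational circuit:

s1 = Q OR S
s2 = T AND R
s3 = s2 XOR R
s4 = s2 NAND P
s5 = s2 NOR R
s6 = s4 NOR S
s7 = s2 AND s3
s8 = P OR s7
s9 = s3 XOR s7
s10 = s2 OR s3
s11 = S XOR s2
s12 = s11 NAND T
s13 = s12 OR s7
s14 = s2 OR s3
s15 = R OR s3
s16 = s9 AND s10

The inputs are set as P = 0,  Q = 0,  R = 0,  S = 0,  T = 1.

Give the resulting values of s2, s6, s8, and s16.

s2 = 0, s6 = 0, s8 = 0, s16 = 0

s2 = T AND R = 1 AND 0 = 0
s3 = s2 XOR R = 0 XOR 0 = 0
s4 = s2 NAND P = 0 NAND 0 = 1
s6 = s4 NOR S = 1 NOR 0 = 0
s7 = s2 AND s3 = 0 AND 0 = 0
s8 = P OR s7 = 0 OR 0 = 0
s9 = s3 XOR s7 = 0 XOR 0 = 0
s10 = s2 OR s3 = 0 OR 0 = 0
s16 = s9 AND s10 = 0 AND 0 = 0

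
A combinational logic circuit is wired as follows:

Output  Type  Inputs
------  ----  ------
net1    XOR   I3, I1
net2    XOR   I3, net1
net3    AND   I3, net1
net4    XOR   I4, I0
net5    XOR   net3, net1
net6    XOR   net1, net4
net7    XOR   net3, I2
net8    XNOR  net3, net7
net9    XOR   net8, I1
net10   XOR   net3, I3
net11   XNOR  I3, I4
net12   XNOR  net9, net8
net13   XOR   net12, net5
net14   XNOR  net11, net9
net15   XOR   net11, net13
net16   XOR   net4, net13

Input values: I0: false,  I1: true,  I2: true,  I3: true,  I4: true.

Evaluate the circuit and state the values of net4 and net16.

net1 = I3 XOR I1 = true XOR true = false
net3 = I3 AND net1 = true AND false = false
net4 = I4 XOR I0 = true XOR false = true
net5 = net3 XOR net1 = false XOR false = false
net7 = net3 XOR I2 = false XOR true = true
net8 = net3 XNOR net7 = false XNOR true = false
net9 = net8 XOR I1 = false XOR true = true
net12 = net9 XNOR net8 = true XNOR false = false
net13 = net12 XOR net5 = false XOR false = false
net16 = net4 XOR net13 = true XOR false = true

net4 = true  net16 = true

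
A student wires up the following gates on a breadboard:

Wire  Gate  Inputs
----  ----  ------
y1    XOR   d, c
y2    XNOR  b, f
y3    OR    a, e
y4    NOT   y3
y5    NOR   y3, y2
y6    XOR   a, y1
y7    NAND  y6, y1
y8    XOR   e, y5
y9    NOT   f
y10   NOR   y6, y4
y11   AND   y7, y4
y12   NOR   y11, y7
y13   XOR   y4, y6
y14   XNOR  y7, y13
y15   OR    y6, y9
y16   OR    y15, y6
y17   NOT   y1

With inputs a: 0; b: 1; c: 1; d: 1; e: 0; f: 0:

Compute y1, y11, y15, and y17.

y1 = 0, y11 = 1, y15 = 1, y17 = 1

y1 = d XOR c = 1 XOR 1 = 0
y3 = a OR e = 0 OR 0 = 0
y4 = NOT y3 = NOT 0 = 1
y6 = a XOR y1 = 0 XOR 0 = 0
y7 = y6 NAND y1 = 0 NAND 0 = 1
y9 = NOT f = NOT 0 = 1
y11 = y7 AND y4 = 1 AND 1 = 1
y15 = y6 OR y9 = 0 OR 1 = 1
y17 = NOT y1 = NOT 0 = 1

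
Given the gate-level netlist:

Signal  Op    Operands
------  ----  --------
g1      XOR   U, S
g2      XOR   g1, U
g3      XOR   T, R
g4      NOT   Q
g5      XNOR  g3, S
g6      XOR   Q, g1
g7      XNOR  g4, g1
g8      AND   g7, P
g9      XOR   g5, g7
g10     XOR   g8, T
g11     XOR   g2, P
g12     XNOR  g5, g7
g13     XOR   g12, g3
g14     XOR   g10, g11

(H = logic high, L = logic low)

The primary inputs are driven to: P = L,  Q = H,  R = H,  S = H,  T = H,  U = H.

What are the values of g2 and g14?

g1 = U XOR S = H XOR H = L
g2 = g1 XOR U = L XOR H = H
g4 = NOT Q = NOT H = L
g7 = g4 XNOR g1 = L XNOR L = H
g8 = g7 AND P = H AND L = L
g10 = g8 XOR T = L XOR H = H
g11 = g2 XOR P = H XOR L = H
g14 = g10 XOR g11 = H XOR H = L

g2 = H, g14 = L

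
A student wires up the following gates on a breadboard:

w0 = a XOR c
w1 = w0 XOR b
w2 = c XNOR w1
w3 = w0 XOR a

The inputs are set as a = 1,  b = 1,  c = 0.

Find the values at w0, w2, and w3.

w0 = a XOR c = 1 XOR 0 = 1
w1 = w0 XOR b = 1 XOR 1 = 0
w2 = c XNOR w1 = 0 XNOR 0 = 1
w3 = w0 XOR a = 1 XOR 1 = 0

w0 = 1  w2 = 1  w3 = 0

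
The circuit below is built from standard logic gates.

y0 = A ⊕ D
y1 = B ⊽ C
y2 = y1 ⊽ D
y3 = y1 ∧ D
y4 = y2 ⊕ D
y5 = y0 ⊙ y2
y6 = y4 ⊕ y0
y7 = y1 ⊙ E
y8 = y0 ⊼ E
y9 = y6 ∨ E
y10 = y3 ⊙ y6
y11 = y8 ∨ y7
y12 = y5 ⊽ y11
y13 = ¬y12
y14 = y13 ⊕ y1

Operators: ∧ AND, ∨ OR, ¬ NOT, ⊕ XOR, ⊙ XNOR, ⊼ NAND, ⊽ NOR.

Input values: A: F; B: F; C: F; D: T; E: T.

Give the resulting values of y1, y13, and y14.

y1 = T, y13 = T, y14 = F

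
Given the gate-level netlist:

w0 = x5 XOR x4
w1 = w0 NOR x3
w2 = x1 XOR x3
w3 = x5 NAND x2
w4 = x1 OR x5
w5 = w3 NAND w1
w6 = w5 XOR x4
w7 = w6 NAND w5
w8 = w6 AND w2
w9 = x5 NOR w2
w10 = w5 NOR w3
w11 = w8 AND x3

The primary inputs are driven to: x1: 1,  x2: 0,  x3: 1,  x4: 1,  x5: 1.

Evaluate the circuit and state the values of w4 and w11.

w0 = x5 XOR x4 = 1 XOR 1 = 0
w1 = w0 NOR x3 = 0 NOR 1 = 0
w2 = x1 XOR x3 = 1 XOR 1 = 0
w3 = x5 NAND x2 = 1 NAND 0 = 1
w4 = x1 OR x5 = 1 OR 1 = 1
w5 = w3 NAND w1 = 1 NAND 0 = 1
w6 = w5 XOR x4 = 1 XOR 1 = 0
w8 = w6 AND w2 = 0 AND 0 = 0
w11 = w8 AND x3 = 0 AND 1 = 0

w4 = 1; w11 = 0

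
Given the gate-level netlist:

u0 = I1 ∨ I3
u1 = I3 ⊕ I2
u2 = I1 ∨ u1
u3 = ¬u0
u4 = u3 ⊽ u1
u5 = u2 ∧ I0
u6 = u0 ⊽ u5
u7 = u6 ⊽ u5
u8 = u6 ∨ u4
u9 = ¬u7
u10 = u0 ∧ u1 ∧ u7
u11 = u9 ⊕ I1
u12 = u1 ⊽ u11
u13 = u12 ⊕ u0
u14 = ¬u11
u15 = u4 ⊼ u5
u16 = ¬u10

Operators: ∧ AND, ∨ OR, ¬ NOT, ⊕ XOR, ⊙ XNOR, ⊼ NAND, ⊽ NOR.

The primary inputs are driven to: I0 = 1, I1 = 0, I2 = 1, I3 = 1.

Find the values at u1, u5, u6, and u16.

u1 = 0, u5 = 0, u6 = 0, u16 = 1

u0 = I1 OR I3 = 0 OR 1 = 1
u1 = I3 XOR I2 = 1 XOR 1 = 0
u2 = I1 OR u1 = 0 OR 0 = 0
u5 = u2 AND I0 = 0 AND 1 = 0
u6 = u0 NOR u5 = 1 NOR 0 = 0
u7 = u6 NOR u5 = 0 NOR 0 = 1
u10 = u0 AND u1 AND u7 = 1 AND 0 AND 1 = 0
u16 = NOT u10 = NOT 0 = 1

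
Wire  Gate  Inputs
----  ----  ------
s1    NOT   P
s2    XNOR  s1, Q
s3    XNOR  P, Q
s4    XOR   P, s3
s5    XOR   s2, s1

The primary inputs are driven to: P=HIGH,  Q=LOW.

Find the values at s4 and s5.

s1 = NOT P = NOT HIGH = LOW
s2 = s1 XNOR Q = LOW XNOR LOW = HIGH
s3 = P XNOR Q = HIGH XNOR LOW = LOW
s4 = P XOR s3 = HIGH XOR LOW = HIGH
s5 = s2 XOR s1 = HIGH XOR LOW = HIGH

s4 = HIGH, s5 = HIGH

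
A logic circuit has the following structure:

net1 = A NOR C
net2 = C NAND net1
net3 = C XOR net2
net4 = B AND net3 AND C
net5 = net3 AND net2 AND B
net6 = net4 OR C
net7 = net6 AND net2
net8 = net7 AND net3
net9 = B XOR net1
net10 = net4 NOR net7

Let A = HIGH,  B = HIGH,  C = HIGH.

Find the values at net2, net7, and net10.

net1 = A NOR C = HIGH NOR HIGH = LOW
net2 = C NAND net1 = HIGH NAND LOW = HIGH
net3 = C XOR net2 = HIGH XOR HIGH = LOW
net4 = B AND net3 AND C = HIGH AND LOW AND HIGH = LOW
net6 = net4 OR C = LOW OR HIGH = HIGH
net7 = net6 AND net2 = HIGH AND HIGH = HIGH
net10 = net4 NOR net7 = LOW NOR HIGH = LOW

net2 = HIGH; net7 = HIGH; net10 = LOW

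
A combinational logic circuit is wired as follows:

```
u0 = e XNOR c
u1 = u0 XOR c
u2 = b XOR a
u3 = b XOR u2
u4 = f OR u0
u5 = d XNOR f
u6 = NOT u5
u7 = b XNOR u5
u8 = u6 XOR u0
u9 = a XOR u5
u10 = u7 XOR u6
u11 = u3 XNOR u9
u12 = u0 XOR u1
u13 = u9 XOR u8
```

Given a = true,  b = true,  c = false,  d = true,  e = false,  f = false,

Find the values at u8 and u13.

u8 = false, u13 = true

u0 = e XNOR c = false XNOR false = true
u5 = d XNOR f = true XNOR false = false
u6 = NOT u5 = NOT false = true
u8 = u6 XOR u0 = true XOR true = false
u9 = a XOR u5 = true XOR false = true
u13 = u9 XOR u8 = true XOR false = true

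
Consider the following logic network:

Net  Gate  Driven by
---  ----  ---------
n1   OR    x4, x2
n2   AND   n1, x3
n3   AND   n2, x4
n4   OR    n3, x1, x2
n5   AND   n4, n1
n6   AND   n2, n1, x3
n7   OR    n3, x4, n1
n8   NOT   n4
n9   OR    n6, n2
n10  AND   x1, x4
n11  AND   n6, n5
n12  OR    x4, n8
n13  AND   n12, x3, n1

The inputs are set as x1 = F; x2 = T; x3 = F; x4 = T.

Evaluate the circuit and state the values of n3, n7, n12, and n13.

n1 = x4 OR x2 = T OR T = T
n2 = n1 AND x3 = T AND F = F
n3 = n2 AND x4 = F AND T = F
n4 = n3 OR x1 OR x2 = F OR F OR T = T
n7 = n3 OR x4 OR n1 = F OR T OR T = T
n8 = NOT n4 = NOT T = F
n12 = x4 OR n8 = T OR F = T
n13 = n12 AND x3 AND n1 = T AND F AND T = F

n3 = F, n7 = T, n12 = T, n13 = F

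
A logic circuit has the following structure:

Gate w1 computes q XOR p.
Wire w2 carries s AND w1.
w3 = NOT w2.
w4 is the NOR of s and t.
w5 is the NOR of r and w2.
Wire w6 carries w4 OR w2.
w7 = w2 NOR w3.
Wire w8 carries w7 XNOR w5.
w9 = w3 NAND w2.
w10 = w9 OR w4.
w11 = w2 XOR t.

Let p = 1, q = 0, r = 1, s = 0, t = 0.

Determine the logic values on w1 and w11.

w1 = 1  w11 = 0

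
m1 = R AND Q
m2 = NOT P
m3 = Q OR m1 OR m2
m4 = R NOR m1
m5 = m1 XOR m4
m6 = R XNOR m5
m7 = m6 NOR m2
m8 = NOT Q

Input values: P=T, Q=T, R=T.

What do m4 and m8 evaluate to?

m4 = F; m8 = F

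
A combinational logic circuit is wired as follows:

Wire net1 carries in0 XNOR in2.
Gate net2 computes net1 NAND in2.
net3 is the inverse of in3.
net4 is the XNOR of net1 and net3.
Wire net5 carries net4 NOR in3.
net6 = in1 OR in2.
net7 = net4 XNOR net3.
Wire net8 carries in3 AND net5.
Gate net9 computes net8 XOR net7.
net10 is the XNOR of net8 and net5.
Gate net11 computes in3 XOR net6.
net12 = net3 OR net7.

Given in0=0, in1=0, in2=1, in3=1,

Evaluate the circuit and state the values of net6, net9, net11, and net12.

net6 = 1, net9 = 0, net11 = 0, net12 = 0

net1 = in0 XNOR in2 = 0 XNOR 1 = 0
net3 = NOT in3 = NOT 1 = 0
net4 = net1 XNOR net3 = 0 XNOR 0 = 1
net5 = net4 NOR in3 = 1 NOR 1 = 0
net6 = in1 OR in2 = 0 OR 1 = 1
net7 = net4 XNOR net3 = 1 XNOR 0 = 0
net8 = in3 AND net5 = 1 AND 0 = 0
net9 = net8 XOR net7 = 0 XOR 0 = 0
net11 = in3 XOR net6 = 1 XOR 1 = 0
net12 = net3 OR net7 = 0 OR 0 = 0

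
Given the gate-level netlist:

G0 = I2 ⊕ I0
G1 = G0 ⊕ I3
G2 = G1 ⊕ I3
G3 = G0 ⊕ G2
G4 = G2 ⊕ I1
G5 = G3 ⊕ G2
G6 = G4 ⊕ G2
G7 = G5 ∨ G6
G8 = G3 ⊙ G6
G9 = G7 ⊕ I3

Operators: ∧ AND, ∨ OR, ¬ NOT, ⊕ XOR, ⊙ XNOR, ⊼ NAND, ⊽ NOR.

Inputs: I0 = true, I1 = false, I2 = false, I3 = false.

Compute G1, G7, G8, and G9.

G1 = true, G7 = true, G8 = true, G9 = true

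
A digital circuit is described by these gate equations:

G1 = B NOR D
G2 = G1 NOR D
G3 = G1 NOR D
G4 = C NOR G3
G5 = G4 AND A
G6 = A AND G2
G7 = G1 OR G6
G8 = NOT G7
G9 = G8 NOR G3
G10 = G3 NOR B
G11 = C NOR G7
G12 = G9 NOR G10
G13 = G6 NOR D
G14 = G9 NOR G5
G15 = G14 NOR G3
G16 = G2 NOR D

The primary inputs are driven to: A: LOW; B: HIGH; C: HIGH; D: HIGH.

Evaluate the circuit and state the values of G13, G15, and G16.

G13 = LOW  G15 = LOW  G16 = LOW

G1 = B NOR D = HIGH NOR HIGH = LOW
G2 = G1 NOR D = LOW NOR HIGH = LOW
G3 = G1 NOR D = LOW NOR HIGH = LOW
G4 = C NOR G3 = HIGH NOR LOW = LOW
G5 = G4 AND A = LOW AND LOW = LOW
G6 = A AND G2 = LOW AND LOW = LOW
G7 = G1 OR G6 = LOW OR LOW = LOW
G8 = NOT G7 = NOT LOW = HIGH
G9 = G8 NOR G3 = HIGH NOR LOW = LOW
G13 = G6 NOR D = LOW NOR HIGH = LOW
G14 = G9 NOR G5 = LOW NOR LOW = HIGH
G15 = G14 NOR G3 = HIGH NOR LOW = LOW
G16 = G2 NOR D = LOW NOR HIGH = LOW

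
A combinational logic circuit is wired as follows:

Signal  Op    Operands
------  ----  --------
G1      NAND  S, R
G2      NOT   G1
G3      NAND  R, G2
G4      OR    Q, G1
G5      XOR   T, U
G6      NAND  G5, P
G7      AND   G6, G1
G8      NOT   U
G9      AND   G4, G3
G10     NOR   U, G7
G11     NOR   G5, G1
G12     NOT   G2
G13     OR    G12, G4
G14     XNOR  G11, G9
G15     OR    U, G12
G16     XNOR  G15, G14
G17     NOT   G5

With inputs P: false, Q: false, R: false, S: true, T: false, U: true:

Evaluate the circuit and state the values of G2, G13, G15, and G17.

G1 = S NAND R = true NAND false = true
G2 = NOT G1 = NOT true = false
G4 = Q OR G1 = false OR true = true
G5 = T XOR U = false XOR true = true
G12 = NOT G2 = NOT false = true
G13 = G12 OR G4 = true OR true = true
G15 = U OR G12 = true OR true = true
G17 = NOT G5 = NOT true = false

G2 = false, G13 = true, G15 = true, G17 = false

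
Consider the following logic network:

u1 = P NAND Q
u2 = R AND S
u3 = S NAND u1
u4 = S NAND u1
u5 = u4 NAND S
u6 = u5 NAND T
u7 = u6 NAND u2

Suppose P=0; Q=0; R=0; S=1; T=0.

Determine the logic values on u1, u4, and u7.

u1 = 1, u4 = 0, u7 = 1

u1 = P NAND Q = 0 NAND 0 = 1
u2 = R AND S = 0 AND 1 = 0
u4 = S NAND u1 = 1 NAND 1 = 0
u5 = u4 NAND S = 0 NAND 1 = 1
u6 = u5 NAND T = 1 NAND 0 = 1
u7 = u6 NAND u2 = 1 NAND 0 = 1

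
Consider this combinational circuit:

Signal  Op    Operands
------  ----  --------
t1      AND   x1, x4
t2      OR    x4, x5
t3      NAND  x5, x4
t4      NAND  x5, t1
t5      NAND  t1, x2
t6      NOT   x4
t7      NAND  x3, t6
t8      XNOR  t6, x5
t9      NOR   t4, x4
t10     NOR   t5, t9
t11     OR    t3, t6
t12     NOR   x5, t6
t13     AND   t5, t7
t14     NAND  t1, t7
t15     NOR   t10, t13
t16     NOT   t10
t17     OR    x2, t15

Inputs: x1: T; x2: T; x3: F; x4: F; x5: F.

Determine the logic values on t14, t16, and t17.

t1 = x1 AND x4 = T AND F = F
t4 = x5 NAND t1 = F NAND F = T
t5 = t1 NAND x2 = F NAND T = T
t6 = NOT x4 = NOT F = T
t7 = x3 NAND t6 = F NAND T = T
t9 = t4 NOR x4 = T NOR F = F
t10 = t5 NOR t9 = T NOR F = F
t13 = t5 AND t7 = T AND T = T
t14 = t1 NAND t7 = F NAND T = T
t15 = t10 NOR t13 = F NOR T = F
t16 = NOT t10 = NOT F = T
t17 = x2 OR t15 = T OR F = T

t14 = T, t16 = T, t17 = T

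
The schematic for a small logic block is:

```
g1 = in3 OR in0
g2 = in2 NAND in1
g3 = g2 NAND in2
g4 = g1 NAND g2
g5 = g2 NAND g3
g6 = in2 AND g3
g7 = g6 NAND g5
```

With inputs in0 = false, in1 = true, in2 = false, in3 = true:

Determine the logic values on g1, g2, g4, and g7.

g1 = in3 OR in0 = true OR false = true
g2 = in2 NAND in1 = false NAND true = true
g3 = g2 NAND in2 = true NAND false = true
g4 = g1 NAND g2 = true NAND true = false
g5 = g2 NAND g3 = true NAND true = false
g6 = in2 AND g3 = false AND true = false
g7 = g6 NAND g5 = false NAND false = true

g1 = true  g2 = true  g4 = false  g7 = true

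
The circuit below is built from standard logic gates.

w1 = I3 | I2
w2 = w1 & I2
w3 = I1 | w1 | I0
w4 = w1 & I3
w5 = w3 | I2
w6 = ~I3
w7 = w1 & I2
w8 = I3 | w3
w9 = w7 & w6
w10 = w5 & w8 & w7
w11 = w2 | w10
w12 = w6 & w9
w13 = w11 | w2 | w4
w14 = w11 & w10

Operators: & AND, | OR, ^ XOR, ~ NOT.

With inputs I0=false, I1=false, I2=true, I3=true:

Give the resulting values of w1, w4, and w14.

w1 = true; w4 = true; w14 = true

w1 = I3 OR I2 = true OR true = true
w2 = w1 AND I2 = true AND true = true
w3 = I1 OR w1 OR I0 = false OR true OR false = true
w4 = w1 AND I3 = true AND true = true
w5 = w3 OR I2 = true OR true = true
w7 = w1 AND I2 = true AND true = true
w8 = I3 OR w3 = true OR true = true
w10 = w5 AND w8 AND w7 = true AND true AND true = true
w11 = w2 OR w10 = true OR true = true
w14 = w11 AND w10 = true AND true = true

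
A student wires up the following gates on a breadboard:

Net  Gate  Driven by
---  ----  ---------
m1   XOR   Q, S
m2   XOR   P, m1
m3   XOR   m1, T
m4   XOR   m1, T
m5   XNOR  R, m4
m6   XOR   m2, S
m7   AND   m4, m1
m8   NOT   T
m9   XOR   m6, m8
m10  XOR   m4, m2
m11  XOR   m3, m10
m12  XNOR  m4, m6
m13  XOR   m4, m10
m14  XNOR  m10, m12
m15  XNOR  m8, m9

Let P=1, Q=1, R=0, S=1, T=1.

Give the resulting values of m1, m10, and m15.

m1 = 0, m10 = 0, m15 = 1

m1 = Q XOR S = 1 XOR 1 = 0
m2 = P XOR m1 = 1 XOR 0 = 1
m4 = m1 XOR T = 0 XOR 1 = 1
m6 = m2 XOR S = 1 XOR 1 = 0
m8 = NOT T = NOT 1 = 0
m9 = m6 XOR m8 = 0 XOR 0 = 0
m10 = m4 XOR m2 = 1 XOR 1 = 0
m15 = m8 XNOR m9 = 0 XNOR 0 = 1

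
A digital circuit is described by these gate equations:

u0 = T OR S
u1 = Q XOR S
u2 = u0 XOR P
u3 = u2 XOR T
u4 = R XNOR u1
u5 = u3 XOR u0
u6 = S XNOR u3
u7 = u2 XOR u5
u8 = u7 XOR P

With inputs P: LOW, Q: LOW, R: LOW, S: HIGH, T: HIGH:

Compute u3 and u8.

u3 = LOW; u8 = LOW

u0 = T OR S = HIGH OR HIGH = HIGH
u2 = u0 XOR P = HIGH XOR LOW = HIGH
u3 = u2 XOR T = HIGH XOR HIGH = LOW
u5 = u3 XOR u0 = LOW XOR HIGH = HIGH
u7 = u2 XOR u5 = HIGH XOR HIGH = LOW
u8 = u7 XOR P = LOW XOR LOW = LOW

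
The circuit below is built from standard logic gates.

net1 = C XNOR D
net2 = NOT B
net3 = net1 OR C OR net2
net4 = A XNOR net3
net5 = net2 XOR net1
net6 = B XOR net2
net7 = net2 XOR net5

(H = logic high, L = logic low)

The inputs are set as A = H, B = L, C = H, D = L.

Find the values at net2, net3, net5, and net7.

net2 = H, net3 = H, net5 = H, net7 = L

net1 = C XNOR D = H XNOR L = L
net2 = NOT B = NOT L = H
net3 = net1 OR C OR net2 = L OR H OR H = H
net5 = net2 XOR net1 = H XOR L = H
net7 = net2 XOR net5 = H XOR H = L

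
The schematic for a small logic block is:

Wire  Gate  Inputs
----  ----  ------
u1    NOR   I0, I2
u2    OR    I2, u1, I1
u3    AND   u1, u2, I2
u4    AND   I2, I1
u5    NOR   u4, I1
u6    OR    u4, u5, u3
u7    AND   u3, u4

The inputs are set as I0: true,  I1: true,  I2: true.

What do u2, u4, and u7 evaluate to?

u2 = true, u4 = true, u7 = false

u1 = I0 NOR I2 = true NOR true = false
u2 = I2 OR u1 OR I1 = true OR false OR true = true
u3 = u1 AND u2 AND I2 = false AND true AND true = false
u4 = I2 AND I1 = true AND true = true
u7 = u3 AND u4 = false AND true = false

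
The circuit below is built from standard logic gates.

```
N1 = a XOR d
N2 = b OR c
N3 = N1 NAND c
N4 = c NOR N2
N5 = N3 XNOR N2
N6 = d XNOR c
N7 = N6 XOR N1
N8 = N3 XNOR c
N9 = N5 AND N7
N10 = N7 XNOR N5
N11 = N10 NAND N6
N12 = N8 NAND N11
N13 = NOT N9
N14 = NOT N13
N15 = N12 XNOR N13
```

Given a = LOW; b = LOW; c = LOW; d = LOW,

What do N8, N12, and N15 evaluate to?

N1 = a XOR d = LOW XOR LOW = LOW
N2 = b OR c = LOW OR LOW = LOW
N3 = N1 NAND c = LOW NAND LOW = HIGH
N5 = N3 XNOR N2 = HIGH XNOR LOW = LOW
N6 = d XNOR c = LOW XNOR LOW = HIGH
N7 = N6 XOR N1 = HIGH XOR LOW = HIGH
N8 = N3 XNOR c = HIGH XNOR LOW = LOW
N9 = N5 AND N7 = LOW AND HIGH = LOW
N10 = N7 XNOR N5 = HIGH XNOR LOW = LOW
N11 = N10 NAND N6 = LOW NAND HIGH = HIGH
N12 = N8 NAND N11 = LOW NAND HIGH = HIGH
N13 = NOT N9 = NOT LOW = HIGH
N15 = N12 XNOR N13 = HIGH XNOR HIGH = HIGH

N8 = LOW, N12 = HIGH, N15 = HIGH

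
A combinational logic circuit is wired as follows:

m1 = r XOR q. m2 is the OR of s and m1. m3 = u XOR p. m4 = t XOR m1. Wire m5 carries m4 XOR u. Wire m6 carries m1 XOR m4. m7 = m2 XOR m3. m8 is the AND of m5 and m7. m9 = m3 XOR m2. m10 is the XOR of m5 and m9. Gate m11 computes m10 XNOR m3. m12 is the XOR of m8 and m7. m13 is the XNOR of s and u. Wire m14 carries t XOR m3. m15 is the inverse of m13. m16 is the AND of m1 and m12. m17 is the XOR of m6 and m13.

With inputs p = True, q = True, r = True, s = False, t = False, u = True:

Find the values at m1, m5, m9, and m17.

m1 = r XOR q = True XOR True = False
m2 = s OR m1 = False OR False = False
m3 = u XOR p = True XOR True = False
m4 = t XOR m1 = False XOR False = False
m5 = m4 XOR u = False XOR True = True
m6 = m1 XOR m4 = False XOR False = False
m9 = m3 XOR m2 = False XOR False = False
m13 = s XNOR u = False XNOR True = False
m17 = m6 XOR m13 = False XOR False = False

m1 = False, m5 = True, m9 = False, m17 = False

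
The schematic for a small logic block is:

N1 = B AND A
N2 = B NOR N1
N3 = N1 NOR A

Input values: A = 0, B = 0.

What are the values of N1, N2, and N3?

N1 = B AND A = 0 AND 0 = 0
N2 = B NOR N1 = 0 NOR 0 = 1
N3 = N1 NOR A = 0 NOR 0 = 1

N1 = 0, N2 = 1, N3 = 1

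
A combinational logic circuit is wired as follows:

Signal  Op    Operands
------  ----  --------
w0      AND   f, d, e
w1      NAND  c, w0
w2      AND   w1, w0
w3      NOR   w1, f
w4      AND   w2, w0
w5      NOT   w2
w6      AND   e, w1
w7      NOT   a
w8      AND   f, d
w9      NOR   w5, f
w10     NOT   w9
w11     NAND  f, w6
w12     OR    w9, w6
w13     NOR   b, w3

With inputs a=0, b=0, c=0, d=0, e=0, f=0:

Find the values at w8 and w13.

w0 = f AND d AND e = 0 AND 0 AND 0 = 0
w1 = c NAND w0 = 0 NAND 0 = 1
w3 = w1 NOR f = 1 NOR 0 = 0
w8 = f AND d = 0 AND 0 = 0
w13 = b NOR w3 = 0 NOR 0 = 1

w8 = 0; w13 = 1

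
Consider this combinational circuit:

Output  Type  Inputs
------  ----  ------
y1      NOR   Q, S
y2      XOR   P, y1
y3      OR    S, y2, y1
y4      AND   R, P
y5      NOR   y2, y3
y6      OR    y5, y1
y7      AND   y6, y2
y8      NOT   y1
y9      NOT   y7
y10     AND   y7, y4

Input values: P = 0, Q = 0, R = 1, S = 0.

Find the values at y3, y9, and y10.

y3 = 1  y9 = 0  y10 = 0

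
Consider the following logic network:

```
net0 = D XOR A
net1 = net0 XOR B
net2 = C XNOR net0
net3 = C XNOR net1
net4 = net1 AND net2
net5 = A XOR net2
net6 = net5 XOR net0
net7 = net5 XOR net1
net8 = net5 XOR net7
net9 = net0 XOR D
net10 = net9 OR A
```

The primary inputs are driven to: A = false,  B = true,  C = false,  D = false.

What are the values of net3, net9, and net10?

net0 = D XOR A = false XOR false = false
net1 = net0 XOR B = false XOR true = true
net3 = C XNOR net1 = false XNOR true = false
net9 = net0 XOR D = false XOR false = false
net10 = net9 OR A = false OR false = false

net3 = false; net9 = false; net10 = false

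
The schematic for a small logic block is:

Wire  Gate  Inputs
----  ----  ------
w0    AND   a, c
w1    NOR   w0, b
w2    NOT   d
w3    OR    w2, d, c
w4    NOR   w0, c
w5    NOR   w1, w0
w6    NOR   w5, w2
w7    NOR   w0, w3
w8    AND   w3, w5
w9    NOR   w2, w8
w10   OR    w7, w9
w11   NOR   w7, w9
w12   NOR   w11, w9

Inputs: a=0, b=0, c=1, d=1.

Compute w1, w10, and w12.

w0 = a AND c = 0 AND 1 = 0
w1 = w0 NOR b = 0 NOR 0 = 1
w2 = NOT d = NOT 1 = 0
w3 = w2 OR d OR c = 0 OR 1 OR 1 = 1
w5 = w1 NOR w0 = 1 NOR 0 = 0
w7 = w0 NOR w3 = 0 NOR 1 = 0
w8 = w3 AND w5 = 1 AND 0 = 0
w9 = w2 NOR w8 = 0 NOR 0 = 1
w10 = w7 OR w9 = 0 OR 1 = 1
w11 = w7 NOR w9 = 0 NOR 1 = 0
w12 = w11 NOR w9 = 0 NOR 1 = 0

w1 = 1  w10 = 1  w12 = 0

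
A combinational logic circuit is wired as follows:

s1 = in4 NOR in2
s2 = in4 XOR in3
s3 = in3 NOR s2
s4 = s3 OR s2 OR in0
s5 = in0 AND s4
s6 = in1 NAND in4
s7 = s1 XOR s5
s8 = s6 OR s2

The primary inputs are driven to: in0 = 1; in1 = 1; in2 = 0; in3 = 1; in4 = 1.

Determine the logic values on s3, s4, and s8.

s3 = 0, s4 = 1, s8 = 0

s2 = in4 XOR in3 = 1 XOR 1 = 0
s3 = in3 NOR s2 = 1 NOR 0 = 0
s4 = s3 OR s2 OR in0 = 0 OR 0 OR 1 = 1
s6 = in1 NAND in4 = 1 NAND 1 = 0
s8 = s6 OR s2 = 0 OR 0 = 0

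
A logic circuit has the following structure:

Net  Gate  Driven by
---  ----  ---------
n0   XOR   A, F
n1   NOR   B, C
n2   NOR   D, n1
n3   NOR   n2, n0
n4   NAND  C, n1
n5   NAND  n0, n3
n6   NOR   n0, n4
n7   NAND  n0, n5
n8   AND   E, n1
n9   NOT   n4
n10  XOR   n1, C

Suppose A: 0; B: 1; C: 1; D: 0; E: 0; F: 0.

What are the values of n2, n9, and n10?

n1 = B NOR C = 1 NOR 1 = 0
n2 = D NOR n1 = 0 NOR 0 = 1
n4 = C NAND n1 = 1 NAND 0 = 1
n9 = NOT n4 = NOT 1 = 0
n10 = n1 XOR C = 0 XOR 1 = 1

n2 = 1, n9 = 0, n10 = 1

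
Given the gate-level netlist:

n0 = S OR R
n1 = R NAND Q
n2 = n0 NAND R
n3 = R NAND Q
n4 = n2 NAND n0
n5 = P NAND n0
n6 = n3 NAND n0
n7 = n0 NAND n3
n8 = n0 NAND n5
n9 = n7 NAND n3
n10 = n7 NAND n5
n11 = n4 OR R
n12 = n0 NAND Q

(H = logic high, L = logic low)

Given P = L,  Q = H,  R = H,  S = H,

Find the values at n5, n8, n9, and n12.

n0 = S OR R = H OR H = H
n3 = R NAND Q = H NAND H = L
n5 = P NAND n0 = L NAND H = H
n7 = n0 NAND n3 = H NAND L = H
n8 = n0 NAND n5 = H NAND H = L
n9 = n7 NAND n3 = H NAND L = H
n12 = n0 NAND Q = H NAND H = L

n5 = H, n8 = L, n9 = H, n12 = L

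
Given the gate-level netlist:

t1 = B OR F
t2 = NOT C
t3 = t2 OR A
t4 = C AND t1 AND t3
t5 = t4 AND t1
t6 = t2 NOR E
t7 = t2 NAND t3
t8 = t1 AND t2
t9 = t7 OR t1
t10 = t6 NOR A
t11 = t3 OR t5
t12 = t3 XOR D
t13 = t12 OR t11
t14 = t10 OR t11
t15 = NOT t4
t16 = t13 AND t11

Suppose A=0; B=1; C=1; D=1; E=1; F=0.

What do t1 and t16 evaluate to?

t1 = B OR F = 1 OR 0 = 1
t2 = NOT C = NOT 1 = 0
t3 = t2 OR A = 0 OR 0 = 0
t4 = C AND t1 AND t3 = 1 AND 1 AND 0 = 0
t5 = t4 AND t1 = 0 AND 1 = 0
t11 = t3 OR t5 = 0 OR 0 = 0
t12 = t3 XOR D = 0 XOR 1 = 1
t13 = t12 OR t11 = 1 OR 0 = 1
t16 = t13 AND t11 = 1 AND 0 = 0

t1 = 1; t16 = 0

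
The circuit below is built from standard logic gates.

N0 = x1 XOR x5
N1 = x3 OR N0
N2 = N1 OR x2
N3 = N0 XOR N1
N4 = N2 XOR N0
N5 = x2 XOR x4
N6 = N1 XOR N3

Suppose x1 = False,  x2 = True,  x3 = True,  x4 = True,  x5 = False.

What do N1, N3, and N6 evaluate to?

N1 = True, N3 = True, N6 = False

N0 = x1 XOR x5 = False XOR False = False
N1 = x3 OR N0 = True OR False = True
N3 = N0 XOR N1 = False XOR True = True
N6 = N1 XOR N3 = True XOR True = False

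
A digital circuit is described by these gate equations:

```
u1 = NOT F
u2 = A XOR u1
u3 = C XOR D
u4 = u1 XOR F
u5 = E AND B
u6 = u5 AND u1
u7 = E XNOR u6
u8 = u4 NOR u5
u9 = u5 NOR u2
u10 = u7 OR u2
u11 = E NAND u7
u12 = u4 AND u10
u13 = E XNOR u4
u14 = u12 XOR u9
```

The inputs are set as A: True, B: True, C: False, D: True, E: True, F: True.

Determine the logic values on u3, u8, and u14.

u1 = NOT F = NOT True = False
u2 = A XOR u1 = True XOR False = True
u3 = C XOR D = False XOR True = True
u4 = u1 XOR F = False XOR True = True
u5 = E AND B = True AND True = True
u6 = u5 AND u1 = True AND False = False
u7 = E XNOR u6 = True XNOR False = False
u8 = u4 NOR u5 = True NOR True = False
u9 = u5 NOR u2 = True NOR True = False
u10 = u7 OR u2 = False OR True = True
u12 = u4 AND u10 = True AND True = True
u14 = u12 XOR u9 = True XOR False = True

u3 = True, u8 = False, u14 = True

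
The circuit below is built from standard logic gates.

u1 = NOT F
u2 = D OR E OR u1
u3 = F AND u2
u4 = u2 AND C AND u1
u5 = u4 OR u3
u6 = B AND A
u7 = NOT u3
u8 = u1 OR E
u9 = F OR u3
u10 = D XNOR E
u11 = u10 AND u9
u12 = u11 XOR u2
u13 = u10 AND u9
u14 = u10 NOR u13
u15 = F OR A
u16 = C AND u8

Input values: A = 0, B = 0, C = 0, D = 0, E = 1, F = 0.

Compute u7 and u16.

u1 = NOT F = NOT 0 = 1
u2 = D OR E OR u1 = 0 OR 1 OR 1 = 1
u3 = F AND u2 = 0 AND 1 = 0
u7 = NOT u3 = NOT 0 = 1
u8 = u1 OR E = 1 OR 1 = 1
u16 = C AND u8 = 0 AND 1 = 0

u7 = 1  u16 = 0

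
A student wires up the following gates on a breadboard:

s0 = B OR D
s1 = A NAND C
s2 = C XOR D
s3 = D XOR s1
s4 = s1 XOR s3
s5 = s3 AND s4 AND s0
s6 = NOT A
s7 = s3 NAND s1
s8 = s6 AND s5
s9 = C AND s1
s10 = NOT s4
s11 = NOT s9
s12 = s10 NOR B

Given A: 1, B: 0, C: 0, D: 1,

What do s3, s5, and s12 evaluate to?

s0 = B OR D = 0 OR 1 = 1
s1 = A NAND C = 1 NAND 0 = 1
s3 = D XOR s1 = 1 XOR 1 = 0
s4 = s1 XOR s3 = 1 XOR 0 = 1
s5 = s3 AND s4 AND s0 = 0 AND 1 AND 1 = 0
s10 = NOT s4 = NOT 1 = 0
s12 = s10 NOR B = 0 NOR 0 = 1

s3 = 0; s5 = 0; s12 = 1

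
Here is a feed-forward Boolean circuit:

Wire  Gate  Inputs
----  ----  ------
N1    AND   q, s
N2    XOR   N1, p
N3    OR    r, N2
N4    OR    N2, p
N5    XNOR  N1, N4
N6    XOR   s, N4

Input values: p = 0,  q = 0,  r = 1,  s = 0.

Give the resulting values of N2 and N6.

N1 = q AND s = 0 AND 0 = 0
N2 = N1 XOR p = 0 XOR 0 = 0
N4 = N2 OR p = 0 OR 0 = 0
N6 = s XOR N4 = 0 XOR 0 = 0

N2 = 0  N6 = 0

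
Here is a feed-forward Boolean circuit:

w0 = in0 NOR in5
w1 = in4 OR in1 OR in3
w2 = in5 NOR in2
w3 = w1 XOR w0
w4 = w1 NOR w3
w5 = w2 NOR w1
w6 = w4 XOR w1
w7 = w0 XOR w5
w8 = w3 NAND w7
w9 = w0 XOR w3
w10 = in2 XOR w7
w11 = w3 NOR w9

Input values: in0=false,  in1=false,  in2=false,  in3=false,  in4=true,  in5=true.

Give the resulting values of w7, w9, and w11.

w0 = in0 NOR in5 = false NOR true = false
w1 = in4 OR in1 OR in3 = true OR false OR false = true
w2 = in5 NOR in2 = true NOR false = false
w3 = w1 XOR w0 = true XOR false = true
w5 = w2 NOR w1 = false NOR true = false
w7 = w0 XOR w5 = false XOR false = false
w9 = w0 XOR w3 = false XOR true = true
w11 = w3 NOR w9 = true NOR true = false

w7 = false  w9 = true  w11 = false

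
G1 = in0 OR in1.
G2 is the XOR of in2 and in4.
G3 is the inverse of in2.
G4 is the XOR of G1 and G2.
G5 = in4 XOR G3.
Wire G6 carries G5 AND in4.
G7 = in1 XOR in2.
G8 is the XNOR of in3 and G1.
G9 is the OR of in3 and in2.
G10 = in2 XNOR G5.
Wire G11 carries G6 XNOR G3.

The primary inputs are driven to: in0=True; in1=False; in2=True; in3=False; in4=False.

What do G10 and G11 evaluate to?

G3 = NOT in2 = NOT True = False
G5 = in4 XOR G3 = False XOR False = False
G6 = G5 AND in4 = False AND False = False
G10 = in2 XNOR G5 = True XNOR False = False
G11 = G6 XNOR G3 = False XNOR False = True

G10 = False, G11 = True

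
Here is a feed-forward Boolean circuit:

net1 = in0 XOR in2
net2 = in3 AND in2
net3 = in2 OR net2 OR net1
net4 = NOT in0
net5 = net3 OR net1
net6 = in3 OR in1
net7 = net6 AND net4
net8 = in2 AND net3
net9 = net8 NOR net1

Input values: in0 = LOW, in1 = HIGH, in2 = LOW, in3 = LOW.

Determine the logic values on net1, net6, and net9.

net1 = in0 XOR in2 = LOW XOR LOW = LOW
net2 = in3 AND in2 = LOW AND LOW = LOW
net3 = in2 OR net2 OR net1 = LOW OR LOW OR LOW = LOW
net6 = in3 OR in1 = LOW OR HIGH = HIGH
net8 = in2 AND net3 = LOW AND LOW = LOW
net9 = net8 NOR net1 = LOW NOR LOW = HIGH

net1 = LOW, net6 = HIGH, net9 = HIGH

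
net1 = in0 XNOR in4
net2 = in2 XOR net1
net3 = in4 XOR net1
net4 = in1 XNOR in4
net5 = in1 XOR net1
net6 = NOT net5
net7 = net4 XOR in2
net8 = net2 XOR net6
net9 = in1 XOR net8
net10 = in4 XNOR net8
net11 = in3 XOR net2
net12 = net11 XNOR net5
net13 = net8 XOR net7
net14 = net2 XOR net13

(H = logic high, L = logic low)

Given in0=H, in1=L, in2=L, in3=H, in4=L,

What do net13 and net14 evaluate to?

net13 = L, net14 = L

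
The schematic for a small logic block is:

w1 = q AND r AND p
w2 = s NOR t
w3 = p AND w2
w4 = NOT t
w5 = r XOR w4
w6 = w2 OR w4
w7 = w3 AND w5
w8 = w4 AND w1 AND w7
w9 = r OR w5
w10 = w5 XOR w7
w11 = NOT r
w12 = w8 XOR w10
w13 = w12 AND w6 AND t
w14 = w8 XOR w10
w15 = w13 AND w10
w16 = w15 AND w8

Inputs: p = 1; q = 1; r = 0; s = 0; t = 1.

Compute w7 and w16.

w1 = q AND r AND p = 1 AND 0 AND 1 = 0
w2 = s NOR t = 0 NOR 1 = 0
w3 = p AND w2 = 1 AND 0 = 0
w4 = NOT t = NOT 1 = 0
w5 = r XOR w4 = 0 XOR 0 = 0
w6 = w2 OR w4 = 0 OR 0 = 0
w7 = w3 AND w5 = 0 AND 0 = 0
w8 = w4 AND w1 AND w7 = 0 AND 0 AND 0 = 0
w10 = w5 XOR w7 = 0 XOR 0 = 0
w12 = w8 XOR w10 = 0 XOR 0 = 0
w13 = w12 AND w6 AND t = 0 AND 0 AND 1 = 0
w15 = w13 AND w10 = 0 AND 0 = 0
w16 = w15 AND w8 = 0 AND 0 = 0

w7 = 0; w16 = 0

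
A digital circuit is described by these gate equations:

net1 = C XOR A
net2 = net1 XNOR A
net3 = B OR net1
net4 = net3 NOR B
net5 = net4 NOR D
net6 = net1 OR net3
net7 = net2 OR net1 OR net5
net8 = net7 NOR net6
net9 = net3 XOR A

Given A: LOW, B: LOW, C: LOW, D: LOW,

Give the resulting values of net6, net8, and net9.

net6 = LOW, net8 = LOW, net9 = LOW

net1 = C XOR A = LOW XOR LOW = LOW
net2 = net1 XNOR A = LOW XNOR LOW = HIGH
net3 = B OR net1 = LOW OR LOW = LOW
net4 = net3 NOR B = LOW NOR LOW = HIGH
net5 = net4 NOR D = HIGH NOR LOW = LOW
net6 = net1 OR net3 = LOW OR LOW = LOW
net7 = net2 OR net1 OR net5 = HIGH OR LOW OR LOW = HIGH
net8 = net7 NOR net6 = HIGH NOR LOW = LOW
net9 = net3 XOR A = LOW XOR LOW = LOW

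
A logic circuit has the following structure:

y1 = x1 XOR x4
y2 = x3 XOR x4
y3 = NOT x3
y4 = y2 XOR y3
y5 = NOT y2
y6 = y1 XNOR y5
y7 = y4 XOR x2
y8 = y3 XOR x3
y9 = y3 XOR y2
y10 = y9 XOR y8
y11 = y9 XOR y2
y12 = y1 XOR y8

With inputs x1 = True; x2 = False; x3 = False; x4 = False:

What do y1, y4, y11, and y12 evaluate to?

y1 = x1 XOR x4 = True XOR False = True
y2 = x3 XOR x4 = False XOR False = False
y3 = NOT x3 = NOT False = True
y4 = y2 XOR y3 = False XOR True = True
y8 = y3 XOR x3 = True XOR False = True
y9 = y3 XOR y2 = True XOR False = True
y11 = y9 XOR y2 = True XOR False = True
y12 = y1 XOR y8 = True XOR True = False

y1 = True, y4 = True, y11 = True, y12 = False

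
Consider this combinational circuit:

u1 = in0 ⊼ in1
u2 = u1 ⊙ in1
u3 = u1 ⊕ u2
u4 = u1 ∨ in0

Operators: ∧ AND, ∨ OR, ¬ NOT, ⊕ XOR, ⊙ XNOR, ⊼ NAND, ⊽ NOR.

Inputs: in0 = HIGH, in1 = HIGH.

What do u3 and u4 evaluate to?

u1 = in0 NAND in1 = HIGH NAND HIGH = LOW
u2 = u1 XNOR in1 = LOW XNOR HIGH = LOW
u3 = u1 XOR u2 = LOW XOR LOW = LOW
u4 = u1 OR in0 = LOW OR HIGH = HIGH

u3 = LOW, u4 = HIGH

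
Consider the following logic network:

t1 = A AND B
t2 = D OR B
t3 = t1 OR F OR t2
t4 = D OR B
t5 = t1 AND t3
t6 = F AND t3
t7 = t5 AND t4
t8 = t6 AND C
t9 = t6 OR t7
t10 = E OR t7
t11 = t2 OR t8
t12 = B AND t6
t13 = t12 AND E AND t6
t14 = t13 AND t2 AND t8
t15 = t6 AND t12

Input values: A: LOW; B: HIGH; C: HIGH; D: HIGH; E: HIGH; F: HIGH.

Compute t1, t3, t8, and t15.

t1 = A AND B = LOW AND HIGH = LOW
t2 = D OR B = HIGH OR HIGH = HIGH
t3 = t1 OR F OR t2 = LOW OR HIGH OR HIGH = HIGH
t6 = F AND t3 = HIGH AND HIGH = HIGH
t8 = t6 AND C = HIGH AND HIGH = HIGH
t12 = B AND t6 = HIGH AND HIGH = HIGH
t15 = t6 AND t12 = HIGH AND HIGH = HIGH

t1 = LOW; t3 = HIGH; t8 = HIGH; t15 = HIGH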